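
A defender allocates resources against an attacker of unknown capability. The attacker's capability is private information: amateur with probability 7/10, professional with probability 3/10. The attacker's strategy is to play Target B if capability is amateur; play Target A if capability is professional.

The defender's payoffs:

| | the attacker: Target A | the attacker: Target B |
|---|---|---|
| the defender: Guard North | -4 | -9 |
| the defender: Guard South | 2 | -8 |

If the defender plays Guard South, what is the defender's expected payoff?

-5

E[Guard South] = 7/10·(-8) + 3/10·2 = (-28/5) + 3/5 = -5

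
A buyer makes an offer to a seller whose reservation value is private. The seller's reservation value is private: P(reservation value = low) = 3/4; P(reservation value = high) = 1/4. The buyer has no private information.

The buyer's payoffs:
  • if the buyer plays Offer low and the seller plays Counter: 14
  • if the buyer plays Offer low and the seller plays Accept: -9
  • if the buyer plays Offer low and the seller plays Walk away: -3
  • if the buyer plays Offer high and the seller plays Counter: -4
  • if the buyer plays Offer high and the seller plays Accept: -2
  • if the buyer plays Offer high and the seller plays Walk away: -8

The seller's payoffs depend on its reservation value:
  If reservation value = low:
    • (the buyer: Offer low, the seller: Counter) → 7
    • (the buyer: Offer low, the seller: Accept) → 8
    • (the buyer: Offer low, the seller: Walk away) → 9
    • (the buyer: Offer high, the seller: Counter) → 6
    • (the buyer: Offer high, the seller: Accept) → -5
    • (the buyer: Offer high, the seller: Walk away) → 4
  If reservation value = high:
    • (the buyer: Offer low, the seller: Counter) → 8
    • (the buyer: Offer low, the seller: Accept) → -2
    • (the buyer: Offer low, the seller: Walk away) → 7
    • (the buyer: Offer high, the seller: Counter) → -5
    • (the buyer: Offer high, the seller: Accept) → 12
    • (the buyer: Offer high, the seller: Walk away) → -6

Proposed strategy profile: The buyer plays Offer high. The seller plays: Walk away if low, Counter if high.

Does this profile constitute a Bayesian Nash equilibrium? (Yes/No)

No

The buyer plays Offer high: E[Offer high] = 3/4·(-8) + 1/4·(-4) = -7; E[Offer low] = 5/4. Not best-responding. ✗
The seller (reservation value low), facing Offer high: Counter gives 6, Accept gives -5, Walk away gives 4. Proposed Walk away is not best — profitable deviation exists. ✗
The seller (reservation value high), facing Offer high: Counter gives -5, Accept gives 12, Walk away gives -6. Proposed Counter is not best — profitable deviation exists. ✗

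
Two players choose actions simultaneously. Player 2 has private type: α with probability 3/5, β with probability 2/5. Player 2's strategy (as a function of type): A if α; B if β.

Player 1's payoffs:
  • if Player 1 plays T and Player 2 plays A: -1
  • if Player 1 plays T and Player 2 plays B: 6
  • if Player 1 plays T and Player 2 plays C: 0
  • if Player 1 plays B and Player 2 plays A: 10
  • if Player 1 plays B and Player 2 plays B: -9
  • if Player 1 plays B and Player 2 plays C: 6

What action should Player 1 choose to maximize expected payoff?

B

Compute Player 1's expected payoff for each action, taking the expectation over Player 2's type.
E[T] = 3/5·(-1) + 2/5·(6) = 9/5
E[B] = 3/5·(10) + 2/5·(-9) = 12/5
Best response: B (12/5 is the largest).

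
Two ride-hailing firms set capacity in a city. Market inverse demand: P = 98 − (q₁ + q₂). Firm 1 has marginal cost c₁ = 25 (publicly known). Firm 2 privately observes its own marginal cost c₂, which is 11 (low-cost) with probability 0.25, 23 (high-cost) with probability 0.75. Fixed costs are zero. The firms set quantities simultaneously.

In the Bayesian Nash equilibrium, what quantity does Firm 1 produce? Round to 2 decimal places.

22.67

Type-c best response for Firm 2: q₂(c) = (98 − c)/2 − q₁/2.
Firm 1 maximizes expected profit; its first-order condition is 98 − 2q₁ − E[q₂] − 25 = 0.
Substituting E[q₂] and solving: E[c₂] = 20, so q₁ = (98 − 2·25 + 20)/3 = 22.6667.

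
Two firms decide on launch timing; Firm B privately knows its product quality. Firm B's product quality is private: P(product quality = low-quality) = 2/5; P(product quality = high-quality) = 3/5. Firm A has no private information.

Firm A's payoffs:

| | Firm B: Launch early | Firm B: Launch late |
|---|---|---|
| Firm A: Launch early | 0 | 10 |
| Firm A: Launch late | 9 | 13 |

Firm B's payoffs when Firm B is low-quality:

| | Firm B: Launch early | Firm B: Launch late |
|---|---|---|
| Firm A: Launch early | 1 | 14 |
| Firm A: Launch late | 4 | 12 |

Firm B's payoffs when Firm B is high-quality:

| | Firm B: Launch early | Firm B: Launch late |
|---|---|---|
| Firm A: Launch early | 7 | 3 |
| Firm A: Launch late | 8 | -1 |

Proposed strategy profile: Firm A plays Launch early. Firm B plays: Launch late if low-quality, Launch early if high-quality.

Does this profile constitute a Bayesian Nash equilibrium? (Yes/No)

Firm A plays Launch early: E[Launch early] = 2/5·(10) + 3/5·(0) = 4; E[Launch late] = 53/5. Not best-responding. ✗
Firm B (product quality low-quality), facing Launch early: Launch early gives 1, Launch late gives 14. Proposed Launch late is best. ✓
Firm B (product quality high-quality), facing Launch early: Launch early gives 7, Launch late gives 3. Proposed Launch early is best. ✓

No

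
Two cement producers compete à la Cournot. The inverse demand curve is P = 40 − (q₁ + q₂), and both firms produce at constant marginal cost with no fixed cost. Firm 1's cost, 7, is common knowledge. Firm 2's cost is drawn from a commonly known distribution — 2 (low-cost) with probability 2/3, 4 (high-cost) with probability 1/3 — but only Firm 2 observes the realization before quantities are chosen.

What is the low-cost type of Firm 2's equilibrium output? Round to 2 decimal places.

14.22

Firm 2 with cost c maximizes (40 − (q₁+q₂) − c)·q₂, giving q₂(c) = (40 − c − q₁)/2.
E[c₂] = 2/3·2 + 1/3·4 = 2.66667
Firm 1's FOC against E[q₂] yields q₁ = (40 − 2·7 + E[c₂])/3 = (40 − 14 + 2.66667)/3 = 9.55556.
q₂(low-cost) = (40 − 2 − 9.55556)/2 = 14.2222.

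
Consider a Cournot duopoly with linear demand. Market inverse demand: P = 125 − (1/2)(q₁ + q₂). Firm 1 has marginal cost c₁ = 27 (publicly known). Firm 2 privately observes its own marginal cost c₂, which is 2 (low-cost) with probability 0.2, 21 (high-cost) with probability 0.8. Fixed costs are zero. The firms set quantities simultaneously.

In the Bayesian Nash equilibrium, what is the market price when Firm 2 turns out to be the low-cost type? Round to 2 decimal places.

48.80

Type-c best response for Firm 2: q₂(c) = (125 − c) − q₁/2.
Firm 1 maximizes expected profit; its first-order condition is 125 − q₁ − (1/2)E[q₂] − 27 = 0.
Substituting E[q₂] and solving: E[c₂] = 17.2, so q₁ = (125 − 2·27 + 17.2)/(3/2) = 58.8.
q₂(low-cost) = 93.6, so P = 125 − (1/2)·(58.8 + 93.6) = 48.8.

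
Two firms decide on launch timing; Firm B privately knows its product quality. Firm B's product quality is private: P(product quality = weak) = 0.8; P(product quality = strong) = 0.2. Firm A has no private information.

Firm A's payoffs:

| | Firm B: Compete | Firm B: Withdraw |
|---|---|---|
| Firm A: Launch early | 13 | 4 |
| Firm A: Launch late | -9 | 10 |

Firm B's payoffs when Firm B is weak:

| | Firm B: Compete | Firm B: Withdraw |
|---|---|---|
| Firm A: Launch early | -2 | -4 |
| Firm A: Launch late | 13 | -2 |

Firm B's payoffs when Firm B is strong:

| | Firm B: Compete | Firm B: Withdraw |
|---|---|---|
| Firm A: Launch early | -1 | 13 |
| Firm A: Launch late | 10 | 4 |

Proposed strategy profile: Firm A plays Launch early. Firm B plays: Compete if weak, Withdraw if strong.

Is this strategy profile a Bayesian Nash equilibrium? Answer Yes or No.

A profile is a BNE iff every type of every player is best-responding given beliefs about the other side.
Firm A plays Launch early: E[Launch early] = 0.8·(13) + 0.2·(4) = 11.2; E[Launch late] = -5.2. Best-responding. ✓
Firm B (product quality weak), facing Launch early: Compete gives -2, Withdraw gives -4. Proposed Compete is best. ✓
Firm B (product quality strong), facing Launch early: Compete gives -1, Withdraw gives 13. Proposed Withdraw is best. ✓

Yes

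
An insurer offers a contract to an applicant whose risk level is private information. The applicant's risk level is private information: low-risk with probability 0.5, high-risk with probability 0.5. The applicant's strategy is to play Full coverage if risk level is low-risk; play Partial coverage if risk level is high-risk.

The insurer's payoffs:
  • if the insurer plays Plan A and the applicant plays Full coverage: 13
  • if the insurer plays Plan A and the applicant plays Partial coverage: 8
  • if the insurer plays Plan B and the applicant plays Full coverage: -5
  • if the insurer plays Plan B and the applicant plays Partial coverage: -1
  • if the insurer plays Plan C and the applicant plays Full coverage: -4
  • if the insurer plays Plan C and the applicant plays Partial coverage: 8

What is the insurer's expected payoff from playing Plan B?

E[Plan B] = 0.5·(-5) + 0.5·(-1) = (-2.5) + (-0.5) = -3

-3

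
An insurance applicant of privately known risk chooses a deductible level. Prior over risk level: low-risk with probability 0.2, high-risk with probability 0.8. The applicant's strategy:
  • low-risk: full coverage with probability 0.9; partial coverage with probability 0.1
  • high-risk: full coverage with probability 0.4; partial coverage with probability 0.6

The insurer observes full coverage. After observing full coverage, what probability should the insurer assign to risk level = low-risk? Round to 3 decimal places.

P(full coverage) = 0.2·0.9 + 0.8·0.4 = 0.5
P(low-risk | full coverage) = (0.2·0.9) / 0.5 = 0.18 / 0.5 = 0.36

0.360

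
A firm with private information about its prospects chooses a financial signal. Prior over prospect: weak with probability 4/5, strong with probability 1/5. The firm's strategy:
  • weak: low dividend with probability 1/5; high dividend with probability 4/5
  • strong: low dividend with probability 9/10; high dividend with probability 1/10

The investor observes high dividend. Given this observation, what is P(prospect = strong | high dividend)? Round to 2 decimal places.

0.03

P(high dividend) = (4/5)·(4/5) + (1/5)·(1/10) = 33/50
P(strong | high dividend) = ((1/5)·(1/10)) / (33/50) = (1/50) / (33/50) = 1/33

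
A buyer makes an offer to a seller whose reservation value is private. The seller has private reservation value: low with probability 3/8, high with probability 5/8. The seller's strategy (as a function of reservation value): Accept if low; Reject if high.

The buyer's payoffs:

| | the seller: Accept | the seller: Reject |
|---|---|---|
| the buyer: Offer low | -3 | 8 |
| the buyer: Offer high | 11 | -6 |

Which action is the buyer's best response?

Offer low

E[Offer low] = 3/8·(-3) + 5/8·(8) = 31/8
E[Offer high] = 3/8·(11) + 5/8·(-6) = 3/8
Best response: Offer low (31/8 is the largest).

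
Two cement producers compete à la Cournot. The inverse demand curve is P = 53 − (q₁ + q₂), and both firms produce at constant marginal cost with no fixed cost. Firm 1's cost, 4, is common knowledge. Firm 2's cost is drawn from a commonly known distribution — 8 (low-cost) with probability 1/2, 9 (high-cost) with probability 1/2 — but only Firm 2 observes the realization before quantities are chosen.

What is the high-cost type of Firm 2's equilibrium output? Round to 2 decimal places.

Each type of Firm 2 best-responds to q₁; Firm 1 best-responds to the expected q₂ over Firm 2's types.
Firm 2 with cost c maximizes (53 − (q₁+q₂) − c)·q₂, giving q₂(c) = (53 − c − q₁)/2.
E[c₂] = 1/2·8 + 1/2·9 = 8.5
Firm 1's FOC against E[q₂] yields q₁ = (53 − 2·4 + E[c₂])/3 = (53 − 8 + 8.5)/3 = 17.8333.
q₂(high-cost) = (53 − 9 − 17.8333)/2 = 13.0833.

13.08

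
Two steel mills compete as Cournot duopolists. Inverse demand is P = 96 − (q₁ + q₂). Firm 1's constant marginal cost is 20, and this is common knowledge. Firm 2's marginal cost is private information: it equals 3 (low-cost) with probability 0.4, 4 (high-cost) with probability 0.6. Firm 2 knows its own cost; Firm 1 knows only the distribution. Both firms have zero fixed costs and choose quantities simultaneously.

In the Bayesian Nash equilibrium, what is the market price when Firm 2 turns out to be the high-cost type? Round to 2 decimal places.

40.07

Type-c best response for Firm 2: q₂(c) = (96 − c)/2 − q₁/2.
Firm 1 maximizes expected profit; its first-order condition is 96 − 2q₁ − E[q₂] − 20 = 0.
Substituting E[q₂] and solving: E[c₂] = 3.6, so q₁ = (96 − 2·20 + 3.6)/3 = 19.8667.
q₂(high-cost) = 36.0667, so P = 96 − (19.8667 + 36.0667) = 40.0667.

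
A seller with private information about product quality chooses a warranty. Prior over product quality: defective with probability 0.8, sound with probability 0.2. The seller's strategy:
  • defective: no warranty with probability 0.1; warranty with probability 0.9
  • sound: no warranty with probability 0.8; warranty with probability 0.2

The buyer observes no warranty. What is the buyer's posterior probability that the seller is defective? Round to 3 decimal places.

P(no warranty) = 0.8·0.1 + 0.2·0.8 = 0.24
P(defective | no warranty) = (0.8·0.1) / 0.24 = 0.08 / 0.24 = 0.333333

0.333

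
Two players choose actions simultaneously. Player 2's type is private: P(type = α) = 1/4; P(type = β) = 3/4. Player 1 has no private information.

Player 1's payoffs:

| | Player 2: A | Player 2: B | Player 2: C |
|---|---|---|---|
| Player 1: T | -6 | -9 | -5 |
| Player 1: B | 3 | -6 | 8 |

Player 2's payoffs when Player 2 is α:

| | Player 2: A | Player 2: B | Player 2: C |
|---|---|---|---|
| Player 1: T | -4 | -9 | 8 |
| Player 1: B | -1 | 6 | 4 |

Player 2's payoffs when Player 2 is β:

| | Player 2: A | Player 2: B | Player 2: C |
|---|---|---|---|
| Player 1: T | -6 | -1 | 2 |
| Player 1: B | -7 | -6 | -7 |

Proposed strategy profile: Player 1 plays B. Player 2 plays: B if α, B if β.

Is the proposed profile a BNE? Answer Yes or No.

Yes

Player 1 plays B: E[B] = 1/4·(-6) + 3/4·(-6) = -6; E[T] = -9. Best-responding. ✓
Player 2 (type α), facing B: A gives -1, B gives 6, C gives 4. Proposed B is best. ✓
Player 2 (type β), facing B: A gives -7, B gives -6, C gives -7. Proposed B is best. ✓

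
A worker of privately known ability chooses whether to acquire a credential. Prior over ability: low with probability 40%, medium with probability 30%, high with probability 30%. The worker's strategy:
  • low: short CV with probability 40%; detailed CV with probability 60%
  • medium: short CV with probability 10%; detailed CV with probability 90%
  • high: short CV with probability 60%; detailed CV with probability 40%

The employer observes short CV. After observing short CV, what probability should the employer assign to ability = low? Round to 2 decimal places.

0.43

Apply Bayes' rule using the sender's strategy as the likelihood.
P(short CV) = 0.4·0.4 + 0.3·0.1 + 0.3·0.6 = 0.37
P(low | short CV) = (0.4·0.4) / 0.37 = 0.16 / 0.37 = 0.432432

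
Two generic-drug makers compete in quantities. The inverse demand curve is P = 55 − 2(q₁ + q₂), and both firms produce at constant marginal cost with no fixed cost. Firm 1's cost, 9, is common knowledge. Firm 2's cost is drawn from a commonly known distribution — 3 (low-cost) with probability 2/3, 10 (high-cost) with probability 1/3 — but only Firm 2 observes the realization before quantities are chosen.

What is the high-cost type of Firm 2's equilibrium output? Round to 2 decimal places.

Each type of Firm 2 best-responds to q₁; Firm 1 best-responds to the expected q₂ over Firm 2's types.
Firm 2 with cost c maximizes (55 − 2(q₁+q₂) − c)·q₂, giving q₂(c) = (55 − c − 2q₁)/4.
E[c₂] = 2/3·3 + 1/3·10 = 5.33333
Firm 1's FOC against E[q₂] yields q₁ = (55 − 2·9 + E[c₂])/6 = (55 − 18 + 5.33333)/6 = 7.05556.
q₂(high-cost) = (55 − 10 − 2·7.05556)/4 = 7.72222.

7.72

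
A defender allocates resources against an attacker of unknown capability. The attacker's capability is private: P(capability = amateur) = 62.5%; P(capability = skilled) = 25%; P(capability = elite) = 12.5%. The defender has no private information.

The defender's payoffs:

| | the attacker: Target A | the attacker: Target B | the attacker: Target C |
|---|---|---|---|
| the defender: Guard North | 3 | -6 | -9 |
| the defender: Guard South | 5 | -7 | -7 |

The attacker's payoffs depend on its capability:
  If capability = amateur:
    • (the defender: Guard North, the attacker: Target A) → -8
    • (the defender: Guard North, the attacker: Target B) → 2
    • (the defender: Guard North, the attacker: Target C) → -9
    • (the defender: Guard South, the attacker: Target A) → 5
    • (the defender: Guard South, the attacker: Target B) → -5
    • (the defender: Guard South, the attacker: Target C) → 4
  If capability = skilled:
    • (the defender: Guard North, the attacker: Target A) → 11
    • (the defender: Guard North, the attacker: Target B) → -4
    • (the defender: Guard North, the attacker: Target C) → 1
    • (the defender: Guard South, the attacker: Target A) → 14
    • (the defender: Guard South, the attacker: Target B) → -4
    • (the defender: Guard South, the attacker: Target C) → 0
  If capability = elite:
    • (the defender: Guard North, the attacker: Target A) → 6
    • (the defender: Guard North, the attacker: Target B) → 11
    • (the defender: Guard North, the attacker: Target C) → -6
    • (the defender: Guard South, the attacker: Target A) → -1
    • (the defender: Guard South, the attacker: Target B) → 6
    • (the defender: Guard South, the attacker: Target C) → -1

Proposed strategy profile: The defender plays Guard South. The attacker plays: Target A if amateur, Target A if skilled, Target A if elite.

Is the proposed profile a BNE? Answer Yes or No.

The defender plays Guard South: E[Guard South] = 0.625·(5) + 0.25·(5) + 0.125·(5) = 5; E[Guard North] = 3. Best-responding. ✓
The attacker (capability amateur), facing Guard South: Target A gives 5, Target B gives -5, Target C gives 4. Proposed Target A is best. ✓
The attacker (capability skilled), facing Guard South: Target A gives 14, Target B gives -4, Target C gives 0. Proposed Target A is best. ✓
The attacker (capability elite), facing Guard South: Target A gives -1, Target B gives 6, Target C gives -1. Proposed Target A is not best — profitable deviation exists. ✗

No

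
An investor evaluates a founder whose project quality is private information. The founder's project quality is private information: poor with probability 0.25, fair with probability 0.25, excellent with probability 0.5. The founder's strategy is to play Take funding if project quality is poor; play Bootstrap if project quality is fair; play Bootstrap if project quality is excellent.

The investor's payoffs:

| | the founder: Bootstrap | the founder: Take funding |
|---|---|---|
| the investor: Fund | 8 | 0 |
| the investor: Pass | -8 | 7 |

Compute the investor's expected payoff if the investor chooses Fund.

E[Fund] = 0.25·0 + 0.25·8 + 0.5·8 = 0 + 2 + 4 = 6

6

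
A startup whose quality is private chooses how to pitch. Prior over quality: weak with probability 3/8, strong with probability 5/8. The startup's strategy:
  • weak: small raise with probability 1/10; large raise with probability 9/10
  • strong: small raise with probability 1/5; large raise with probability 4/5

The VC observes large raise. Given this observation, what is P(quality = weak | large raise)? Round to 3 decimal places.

P(large raise) = (3/8)·(9/10) + (5/8)·(4/5) = 67/80
P(weak | large raise) = ((3/8)·(9/10)) / (67/80) = (27/80) / (67/80) = 27/67

0.403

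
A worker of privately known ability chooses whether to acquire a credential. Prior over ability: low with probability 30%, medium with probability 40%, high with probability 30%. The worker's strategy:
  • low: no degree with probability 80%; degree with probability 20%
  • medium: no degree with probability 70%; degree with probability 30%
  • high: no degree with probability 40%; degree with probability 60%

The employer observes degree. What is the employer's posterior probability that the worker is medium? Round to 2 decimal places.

0.33

P(degree) = 0.3·0.2 + 0.4·0.3 + 0.3·0.6 = 0.36
P(medium | degree) = (0.4·0.3) / 0.36 = 0.12 / 0.36 = 0.333333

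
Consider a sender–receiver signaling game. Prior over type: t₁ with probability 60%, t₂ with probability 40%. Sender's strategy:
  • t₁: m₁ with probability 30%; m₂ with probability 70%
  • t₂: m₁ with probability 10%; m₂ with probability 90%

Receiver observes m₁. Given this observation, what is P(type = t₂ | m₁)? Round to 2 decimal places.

P(m₁) = 0.6·0.3 + 0.4·0.1 = 0.22
P(t₂ | m₁) = (0.4·0.1) / 0.22 = 0.04 / 0.22 = 0.181818

0.18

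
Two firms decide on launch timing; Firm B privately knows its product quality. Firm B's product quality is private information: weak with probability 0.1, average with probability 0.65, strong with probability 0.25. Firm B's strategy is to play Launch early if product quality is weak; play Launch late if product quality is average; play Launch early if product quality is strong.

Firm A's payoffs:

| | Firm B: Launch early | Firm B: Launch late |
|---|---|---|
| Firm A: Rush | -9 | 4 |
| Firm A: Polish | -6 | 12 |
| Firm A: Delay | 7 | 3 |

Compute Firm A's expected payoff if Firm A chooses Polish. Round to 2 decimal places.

5.70

Take the expectation over Firm B's product quality, weighting each type's action by its prior probability.
E[Polish] = 0.1·(-6) + 0.65·12 + 0.25·(-6) = (-0.6) + 7.8 + (-1.5) = 5.7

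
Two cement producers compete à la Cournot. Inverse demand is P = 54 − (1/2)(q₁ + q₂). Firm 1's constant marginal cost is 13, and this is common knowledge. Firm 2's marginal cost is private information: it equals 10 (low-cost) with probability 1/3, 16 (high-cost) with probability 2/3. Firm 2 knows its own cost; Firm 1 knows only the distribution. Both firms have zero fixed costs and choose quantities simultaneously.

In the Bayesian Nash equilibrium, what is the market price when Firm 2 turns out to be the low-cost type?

Type-c best response for Firm 2: q₂(c) = (54 − c) − q₁/2.
Firm 1 maximizes expected profit; its first-order condition is 54 − q₁ − (1/2)E[q₂] − 13 = 0.
Substituting E[q₂] and solving: E[c₂] = 14, so q₁ = (54 − 2·13 + 14)/(3/2) = 28.
q₂(low-cost) = 30, so P = 54 − (1/2)·(28 + 30) = 25.

25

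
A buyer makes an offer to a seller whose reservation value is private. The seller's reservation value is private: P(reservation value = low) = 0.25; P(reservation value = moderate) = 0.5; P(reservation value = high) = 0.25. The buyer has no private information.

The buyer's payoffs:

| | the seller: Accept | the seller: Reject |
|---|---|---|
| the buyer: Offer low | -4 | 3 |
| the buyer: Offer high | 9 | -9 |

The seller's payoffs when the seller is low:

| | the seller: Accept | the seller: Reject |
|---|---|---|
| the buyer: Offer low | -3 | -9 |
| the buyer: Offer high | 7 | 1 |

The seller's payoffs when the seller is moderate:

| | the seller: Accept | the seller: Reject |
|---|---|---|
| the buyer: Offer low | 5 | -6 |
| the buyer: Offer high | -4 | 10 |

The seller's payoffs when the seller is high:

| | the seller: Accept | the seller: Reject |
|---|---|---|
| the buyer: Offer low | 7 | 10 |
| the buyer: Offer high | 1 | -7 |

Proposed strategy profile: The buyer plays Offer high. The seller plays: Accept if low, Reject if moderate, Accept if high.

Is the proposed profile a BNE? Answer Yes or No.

Yes

The buyer plays Offer high: E[Offer high] = 0.25·(9) + 0.5·(-9) + 0.25·(9) = 0; E[Offer low] = -0.5. Best-responding. ✓
The seller (reservation value low), facing Offer high: Accept gives 7, Reject gives 1. Proposed Accept is best. ✓
The seller (reservation value moderate), facing Offer high: Accept gives -4, Reject gives 10. Proposed Reject is best. ✓
The seller (reservation value high), facing Offer high: Accept gives 1, Reject gives -7. Proposed Accept is best. ✓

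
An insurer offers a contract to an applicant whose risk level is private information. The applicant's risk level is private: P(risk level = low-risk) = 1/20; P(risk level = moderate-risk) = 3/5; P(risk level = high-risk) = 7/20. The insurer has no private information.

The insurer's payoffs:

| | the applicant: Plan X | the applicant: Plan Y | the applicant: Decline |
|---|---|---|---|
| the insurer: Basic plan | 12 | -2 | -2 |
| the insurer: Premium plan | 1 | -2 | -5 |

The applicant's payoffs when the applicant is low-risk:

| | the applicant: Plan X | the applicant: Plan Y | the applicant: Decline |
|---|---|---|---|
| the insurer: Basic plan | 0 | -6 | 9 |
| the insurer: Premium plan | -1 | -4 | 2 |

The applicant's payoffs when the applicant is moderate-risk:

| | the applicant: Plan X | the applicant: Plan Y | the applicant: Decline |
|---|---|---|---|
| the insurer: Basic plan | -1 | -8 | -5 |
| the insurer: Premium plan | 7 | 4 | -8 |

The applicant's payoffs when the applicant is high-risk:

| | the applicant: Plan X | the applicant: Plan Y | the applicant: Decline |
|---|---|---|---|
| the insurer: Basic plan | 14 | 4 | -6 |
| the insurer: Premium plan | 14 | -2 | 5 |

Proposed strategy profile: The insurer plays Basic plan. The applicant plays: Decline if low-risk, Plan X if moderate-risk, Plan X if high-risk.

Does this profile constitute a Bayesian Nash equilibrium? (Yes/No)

The insurer plays Basic plan: E[Basic plan] = 1/20·(-2) + 3/5·(12) + 7/20·(12) = 113/10; E[Premium plan] = 7/10. Best-responding. ✓
The applicant (risk level low-risk), facing Basic plan: Plan X gives 0, Plan Y gives -6, Decline gives 9. Proposed Decline is best. ✓
The applicant (risk level moderate-risk), facing Basic plan: Plan X gives -1, Plan Y gives -8, Decline gives -5. Proposed Plan X is best. ✓
The applicant (risk level high-risk), facing Basic plan: Plan X gives 14, Plan Y gives 4, Decline gives -6. Proposed Plan X is best. ✓

Yes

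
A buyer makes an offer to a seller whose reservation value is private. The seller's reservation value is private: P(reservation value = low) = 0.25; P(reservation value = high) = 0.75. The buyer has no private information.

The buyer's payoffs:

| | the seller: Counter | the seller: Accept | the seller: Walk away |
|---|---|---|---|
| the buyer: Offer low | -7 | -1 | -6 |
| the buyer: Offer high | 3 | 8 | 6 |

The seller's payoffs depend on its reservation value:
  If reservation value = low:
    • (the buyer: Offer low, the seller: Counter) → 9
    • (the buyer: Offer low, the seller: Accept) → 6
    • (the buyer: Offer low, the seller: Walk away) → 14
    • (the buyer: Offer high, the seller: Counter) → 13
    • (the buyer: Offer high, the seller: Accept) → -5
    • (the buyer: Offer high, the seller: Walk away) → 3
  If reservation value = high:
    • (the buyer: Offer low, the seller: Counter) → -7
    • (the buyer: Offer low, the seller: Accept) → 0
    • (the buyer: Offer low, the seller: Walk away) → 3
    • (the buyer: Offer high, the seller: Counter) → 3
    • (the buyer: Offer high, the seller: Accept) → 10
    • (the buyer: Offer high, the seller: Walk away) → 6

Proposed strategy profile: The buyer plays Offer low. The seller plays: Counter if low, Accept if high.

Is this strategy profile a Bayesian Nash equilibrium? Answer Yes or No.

No

A profile is a BNE iff every type of every player is best-responding given beliefs about the other side.
The buyer plays Offer low: E[Offer low] = 0.25·(-7) + 0.75·(-1) = -2.5; E[Offer high] = 6.75. Not best-responding. ✗
The seller (reservation value low), facing Offer low: Counter gives 9, Accept gives 6, Walk away gives 14. Proposed Counter is not best — profitable deviation exists. ✗
The seller (reservation value high), facing Offer low: Counter gives -7, Accept gives 0, Walk away gives 3. Proposed Accept is not best — profitable deviation exists. ✗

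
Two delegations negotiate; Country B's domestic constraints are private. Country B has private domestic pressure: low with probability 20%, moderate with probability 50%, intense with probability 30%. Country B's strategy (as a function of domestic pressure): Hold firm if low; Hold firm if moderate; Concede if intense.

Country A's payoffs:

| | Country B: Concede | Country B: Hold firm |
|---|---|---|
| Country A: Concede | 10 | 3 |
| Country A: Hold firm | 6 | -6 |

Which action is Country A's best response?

Compute Country A's expected payoff for each action, taking the expectation over Country B's type.
E[Concede] = 0.2·(3) + 0.5·(3) + 0.3·(10) = 5.1
E[Hold firm] = 0.2·(-6) + 0.5·(-6) + 0.3·(6) = -2.4
Best response: Concede (5.1 is the largest).

Concede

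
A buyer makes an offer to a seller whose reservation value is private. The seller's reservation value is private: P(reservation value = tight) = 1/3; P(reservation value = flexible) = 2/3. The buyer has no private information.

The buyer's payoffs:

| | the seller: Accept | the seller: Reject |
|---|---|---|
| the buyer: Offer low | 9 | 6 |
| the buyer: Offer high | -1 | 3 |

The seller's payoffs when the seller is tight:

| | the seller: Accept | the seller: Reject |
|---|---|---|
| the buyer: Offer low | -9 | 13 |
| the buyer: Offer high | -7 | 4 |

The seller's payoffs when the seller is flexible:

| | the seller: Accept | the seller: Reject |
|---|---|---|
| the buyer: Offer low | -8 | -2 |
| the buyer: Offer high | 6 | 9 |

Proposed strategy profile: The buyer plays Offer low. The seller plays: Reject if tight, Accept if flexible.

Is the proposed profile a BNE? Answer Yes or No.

No

The buyer plays Offer low: E[Offer low] = 1/3·(6) + 2/3·(9) = 8; E[Offer high] = 1/3. Best-responding. ✓
The seller (reservation value tight), facing Offer low: Accept gives -9, Reject gives 13. Proposed Reject is best. ✓
The seller (reservation value flexible), facing Offer low: Accept gives -8, Reject gives -2. Proposed Accept is not best — profitable deviation exists. ✗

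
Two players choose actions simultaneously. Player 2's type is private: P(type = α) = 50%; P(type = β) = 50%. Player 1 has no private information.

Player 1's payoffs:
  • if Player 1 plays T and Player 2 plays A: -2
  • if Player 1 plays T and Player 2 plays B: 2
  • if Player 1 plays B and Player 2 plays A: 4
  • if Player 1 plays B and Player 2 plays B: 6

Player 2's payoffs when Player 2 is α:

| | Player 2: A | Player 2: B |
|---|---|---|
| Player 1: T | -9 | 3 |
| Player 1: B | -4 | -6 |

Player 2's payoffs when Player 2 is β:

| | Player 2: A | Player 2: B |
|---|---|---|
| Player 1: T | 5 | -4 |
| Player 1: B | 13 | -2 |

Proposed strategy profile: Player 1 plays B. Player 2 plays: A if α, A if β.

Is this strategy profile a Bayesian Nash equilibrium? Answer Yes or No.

Yes

Player 1 plays B: E[B] = 0.5·(4) + 0.5·(4) = 4; E[T] = -2. Best-responding. ✓
Player 2 (type α), facing B: A gives -4, B gives -6. Proposed A is best. ✓
Player 2 (type β), facing B: A gives 13, B gives -2. Proposed A is best. ✓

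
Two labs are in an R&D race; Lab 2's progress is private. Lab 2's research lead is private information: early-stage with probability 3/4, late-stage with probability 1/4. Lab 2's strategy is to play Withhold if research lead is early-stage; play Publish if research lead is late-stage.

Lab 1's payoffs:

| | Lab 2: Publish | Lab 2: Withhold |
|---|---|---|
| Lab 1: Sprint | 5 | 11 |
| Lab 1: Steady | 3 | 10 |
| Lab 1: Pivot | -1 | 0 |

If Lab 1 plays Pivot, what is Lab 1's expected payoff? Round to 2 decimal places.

E[Pivot] = 3/4·0 + 1/4·(-1) = 0 + (-1/4) = -1/4

-0.25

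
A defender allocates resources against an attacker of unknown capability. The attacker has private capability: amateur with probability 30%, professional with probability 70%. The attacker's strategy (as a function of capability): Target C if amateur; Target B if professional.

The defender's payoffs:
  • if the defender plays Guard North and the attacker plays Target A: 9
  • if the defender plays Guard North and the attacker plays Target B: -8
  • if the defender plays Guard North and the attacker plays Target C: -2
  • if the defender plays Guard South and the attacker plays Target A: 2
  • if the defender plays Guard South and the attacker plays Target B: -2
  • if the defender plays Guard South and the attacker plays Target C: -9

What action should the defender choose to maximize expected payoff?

Guard South

E[Guard North] = 0.3·(-2) + 0.7·(-8) = -6.2
E[Guard South] = 0.3·(-9) + 0.7·(-2) = -4.1
Best response: Guard South (-4.1 is the largest).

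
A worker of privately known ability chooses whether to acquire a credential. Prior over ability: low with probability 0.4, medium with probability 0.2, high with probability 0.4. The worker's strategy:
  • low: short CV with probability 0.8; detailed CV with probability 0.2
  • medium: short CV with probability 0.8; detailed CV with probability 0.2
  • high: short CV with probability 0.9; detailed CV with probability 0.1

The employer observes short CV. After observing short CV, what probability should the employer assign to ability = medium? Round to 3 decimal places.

0.190

P(short CV) = 0.4·0.8 + 0.2·0.8 + 0.4·0.9 = 0.84
P(medium | short CV) = (0.2·0.8) / 0.84 = 0.16 / 0.84 = 0.190476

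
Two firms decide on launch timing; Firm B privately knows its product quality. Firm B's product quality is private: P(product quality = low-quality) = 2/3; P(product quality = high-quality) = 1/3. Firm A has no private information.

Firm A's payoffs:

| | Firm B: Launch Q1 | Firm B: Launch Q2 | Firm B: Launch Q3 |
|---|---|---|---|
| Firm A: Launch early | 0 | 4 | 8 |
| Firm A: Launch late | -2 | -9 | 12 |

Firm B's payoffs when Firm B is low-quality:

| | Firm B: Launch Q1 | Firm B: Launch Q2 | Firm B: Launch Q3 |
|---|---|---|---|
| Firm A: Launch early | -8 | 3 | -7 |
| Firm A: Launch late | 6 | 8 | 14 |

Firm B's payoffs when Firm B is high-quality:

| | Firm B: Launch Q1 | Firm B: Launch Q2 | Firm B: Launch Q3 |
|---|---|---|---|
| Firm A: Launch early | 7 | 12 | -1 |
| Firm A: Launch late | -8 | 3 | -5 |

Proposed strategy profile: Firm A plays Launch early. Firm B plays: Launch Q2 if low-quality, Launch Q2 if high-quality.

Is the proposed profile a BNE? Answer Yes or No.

Yes

A profile is a BNE iff every type of every player is best-responding given beliefs about the other side.
Firm A plays Launch early: E[Launch early] = 2/3·(4) + 1/3·(4) = 4; E[Launch late] = -9. Best-responding. ✓
Firm B (product quality low-quality), facing Launch early: Launch Q1 gives -8, Launch Q2 gives 3, Launch Q3 gives -7. Proposed Launch Q2 is best. ✓
Firm B (product quality high-quality), facing Launch early: Launch Q1 gives 7, Launch Q2 gives 12, Launch Q3 gives -1. Proposed Launch Q2 is best. ✓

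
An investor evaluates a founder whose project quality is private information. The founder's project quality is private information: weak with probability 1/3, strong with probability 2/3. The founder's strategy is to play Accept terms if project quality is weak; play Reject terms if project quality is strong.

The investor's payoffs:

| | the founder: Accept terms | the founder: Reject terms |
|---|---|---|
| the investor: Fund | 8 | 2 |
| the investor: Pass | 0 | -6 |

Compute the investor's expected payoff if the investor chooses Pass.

E[Pass] = 1/3·0 + 2/3·(-6) = 0 + (-4) = -4

-4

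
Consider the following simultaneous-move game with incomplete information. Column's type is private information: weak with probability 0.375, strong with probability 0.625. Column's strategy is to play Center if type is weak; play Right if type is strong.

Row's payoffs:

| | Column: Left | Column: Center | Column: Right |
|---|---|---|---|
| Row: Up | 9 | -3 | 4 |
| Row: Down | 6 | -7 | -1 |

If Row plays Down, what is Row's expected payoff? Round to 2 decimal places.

-3.25

Take the expectation over Column's type, weighting each type's action by its prior probability.
E[Down] = 0.375·(-7) + 0.625·(-1) = (-2.625) + (-0.625) = -3.25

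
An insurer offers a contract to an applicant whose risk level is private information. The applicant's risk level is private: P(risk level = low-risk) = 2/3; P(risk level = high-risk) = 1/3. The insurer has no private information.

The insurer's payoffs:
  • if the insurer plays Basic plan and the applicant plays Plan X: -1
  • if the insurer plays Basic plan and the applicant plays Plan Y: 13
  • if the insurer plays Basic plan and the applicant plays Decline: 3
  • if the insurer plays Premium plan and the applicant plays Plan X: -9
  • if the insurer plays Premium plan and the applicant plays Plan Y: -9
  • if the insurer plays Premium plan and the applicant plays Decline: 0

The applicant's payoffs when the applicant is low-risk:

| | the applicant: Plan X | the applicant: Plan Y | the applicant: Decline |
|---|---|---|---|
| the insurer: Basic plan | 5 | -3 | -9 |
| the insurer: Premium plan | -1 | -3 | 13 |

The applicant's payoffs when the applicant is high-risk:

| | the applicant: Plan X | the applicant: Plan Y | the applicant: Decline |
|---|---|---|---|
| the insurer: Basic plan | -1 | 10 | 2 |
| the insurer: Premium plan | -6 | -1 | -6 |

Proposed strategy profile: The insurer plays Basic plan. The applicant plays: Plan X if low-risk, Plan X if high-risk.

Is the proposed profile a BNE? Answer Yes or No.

A profile is a BNE iff every type of every player is best-responding given beliefs about the other side.
The insurer plays Basic plan: E[Basic plan] = 2/3·(-1) + 1/3·(-1) = -1; E[Premium plan] = -9. Best-responding. ✓
The applicant (risk level low-risk), facing Basic plan: Plan X gives 5, Plan Y gives -3, Decline gives -9. Proposed Plan X is best. ✓
The applicant (risk level high-risk), facing Basic plan: Plan X gives -1, Plan Y gives 10, Decline gives 2. Proposed Plan X is not best — profitable deviation exists. ✗

No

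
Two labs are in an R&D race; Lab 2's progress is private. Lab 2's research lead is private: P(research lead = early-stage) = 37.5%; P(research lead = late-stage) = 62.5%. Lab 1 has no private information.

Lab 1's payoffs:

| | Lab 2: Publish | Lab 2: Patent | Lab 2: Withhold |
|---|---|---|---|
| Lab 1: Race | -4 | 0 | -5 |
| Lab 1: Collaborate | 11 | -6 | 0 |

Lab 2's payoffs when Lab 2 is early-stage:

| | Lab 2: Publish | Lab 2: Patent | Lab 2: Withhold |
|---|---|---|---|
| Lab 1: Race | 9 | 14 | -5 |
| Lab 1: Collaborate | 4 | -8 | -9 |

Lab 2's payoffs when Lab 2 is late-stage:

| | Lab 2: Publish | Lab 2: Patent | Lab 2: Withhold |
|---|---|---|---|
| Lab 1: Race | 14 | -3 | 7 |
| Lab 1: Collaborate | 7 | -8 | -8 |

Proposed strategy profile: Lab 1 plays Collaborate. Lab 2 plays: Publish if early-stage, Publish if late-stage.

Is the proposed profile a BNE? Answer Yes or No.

A profile is a BNE iff every type of every player is best-responding given beliefs about the other side.
Lab 1 plays Collaborate: E[Collaborate] = 0.375·(11) + 0.625·(11) = 11; E[Race] = -4. Best-responding. ✓
Lab 2 (research lead early-stage), facing Collaborate: Publish gives 4, Patent gives -8, Withhold gives -9. Proposed Publish is best. ✓
Lab 2 (research lead late-stage), facing Collaborate: Publish gives 7, Patent gives -8, Withhold gives -8. Proposed Publish is best. ✓

Yes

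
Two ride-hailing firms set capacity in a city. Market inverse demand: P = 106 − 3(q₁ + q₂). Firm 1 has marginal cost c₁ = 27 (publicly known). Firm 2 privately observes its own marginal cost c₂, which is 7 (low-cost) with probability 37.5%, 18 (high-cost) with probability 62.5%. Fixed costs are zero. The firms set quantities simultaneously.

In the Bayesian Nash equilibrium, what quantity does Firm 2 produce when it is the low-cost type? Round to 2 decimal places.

12.84

Type-c best response for Firm 2: q₂(c) = (106 − c)/6 − q₁/2.
Firm 1 maximizes expected profit; its first-order condition is 106 − 6q₁ − 3E[q₂] − 27 = 0.
Substituting E[q₂] and solving: E[c₂] = 13.875, so q₁ = (106 − 2·27 + 13.875)/9 = 7.31944.
q₂(low-cost) = (106 − 7 − 3·7.31944)/6 = 12.8403.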